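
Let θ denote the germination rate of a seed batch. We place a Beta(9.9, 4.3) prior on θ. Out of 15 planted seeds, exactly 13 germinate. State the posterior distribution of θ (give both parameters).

Posterior: Beta(22.9, 6.3)

The binomial likelihood is conjugate to the Beta prior: with 13 successes and 2 failures, the posterior is Beta(9.9+13, 4.3+2) = Beta(22.9, 6.3).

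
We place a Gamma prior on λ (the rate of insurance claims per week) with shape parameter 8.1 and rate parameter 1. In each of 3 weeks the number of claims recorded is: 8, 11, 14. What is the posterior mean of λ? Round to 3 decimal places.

Posterior mean ≈ 10.275

The Poisson likelihood adds the total count to the shape and the number of exposure periods to the rate. Here ∑xᵢ = 33 and n = 3, so shape 8.1→41.1 and rate 1→4.
E[λ | data] = 41.1/4 = 10.275.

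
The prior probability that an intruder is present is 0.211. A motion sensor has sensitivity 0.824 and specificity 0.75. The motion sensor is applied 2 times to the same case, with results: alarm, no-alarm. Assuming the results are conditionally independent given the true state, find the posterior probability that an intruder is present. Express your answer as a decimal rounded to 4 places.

Let H be the event that an intruder is present; start with P(H) = 0.211. P('alarm'|H) = 0.824, P('alarm'|¬H) = 0.25.
Update on result 1 ('alarm'): P(H) ← 0.824·0.2110 / (0.824·0.2110 + 0.25·0.7890) = 0.17386/0.37111 = 0.4685.
Update on result 2 ('no-alarm'): P(H) ← 0.176·0.4685 / (0.176·0.4685 + 0.75·0.5315) = 0.082455/0.48109 = 0.1714.

Posterior P(H) ≈ 0.1714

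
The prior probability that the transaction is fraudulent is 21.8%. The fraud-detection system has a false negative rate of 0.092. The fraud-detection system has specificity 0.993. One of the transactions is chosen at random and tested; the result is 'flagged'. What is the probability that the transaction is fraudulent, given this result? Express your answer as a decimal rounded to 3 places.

Write H for 'the transaction is fraudulent'. Prior odds H:¬H = 0.218/0.782 = 0.27877. For the 'flagged' outcome, the likelihood ratio is 0.908/0.007 = 129.71.
Posterior odds = 0.27877 × 129.71 = 36.161, so P(H|E) = 36.161/(1+36.161) = 0.973.

P(H | E) ≈ 0.973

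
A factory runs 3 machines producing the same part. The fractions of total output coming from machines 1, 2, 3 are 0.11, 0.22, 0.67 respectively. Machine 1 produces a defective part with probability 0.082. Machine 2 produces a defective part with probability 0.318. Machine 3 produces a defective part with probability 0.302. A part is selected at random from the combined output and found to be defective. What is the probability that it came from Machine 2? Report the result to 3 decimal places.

Posterior probability ≈ 0.249

Tabulate prior·likelihood by source: [1] prior 0.11, lik 0.082, product 0.009020; [2] prior 0.22, lik 0.318, product 0.06996; [3] prior 0.67, lik 0.302, product 0.2023.
Normalizing constant = 0.28132; the posterior for Machine 2 is its product over the sum, 0.06996/0.28132 = 0.249.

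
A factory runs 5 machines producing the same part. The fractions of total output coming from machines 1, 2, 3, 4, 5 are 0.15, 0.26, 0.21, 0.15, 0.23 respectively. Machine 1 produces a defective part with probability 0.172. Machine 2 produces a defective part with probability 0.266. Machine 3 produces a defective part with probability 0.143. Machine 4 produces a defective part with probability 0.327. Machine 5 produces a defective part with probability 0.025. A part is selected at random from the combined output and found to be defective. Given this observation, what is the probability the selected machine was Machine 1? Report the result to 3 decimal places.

Posterior probability ≈ 0.144

P(defective|M1) = 0.172; P(defective|M2) = 0.266; P(defective|M3) = 0.143; P(defective|M4) = 0.327; P(defective|M5) = 0.025.
Prior × likelihood for each source: 0.15·0.172=0.02580, 0.26·0.266=0.06916, 0.21·0.143=0.03003, 0.15·0.327=0.04905, 0.23·0.025=0.005750. Summing gives P(defective) = 0.17979.
P(Machine 1 | defective) = 0.02580 / 0.17979 = 0.144.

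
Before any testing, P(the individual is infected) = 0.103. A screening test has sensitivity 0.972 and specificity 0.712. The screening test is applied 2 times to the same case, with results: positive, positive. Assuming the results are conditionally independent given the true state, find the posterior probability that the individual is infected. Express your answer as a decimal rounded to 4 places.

Posterior P(H) ≈ 0.5667

With H the event that the individual is infected, the joint likelihood of the observed sequence is P(data|H) = 0.972·0.972 = 0.94478 and P(data|¬H) = 0.288·0.288 = 0.082944.
Bayes: P(H|data) = 0.103·0.94478 / (0.103·0.94478 + 0.897·0.082944) = 0.097313/0.17171 = 0.5667.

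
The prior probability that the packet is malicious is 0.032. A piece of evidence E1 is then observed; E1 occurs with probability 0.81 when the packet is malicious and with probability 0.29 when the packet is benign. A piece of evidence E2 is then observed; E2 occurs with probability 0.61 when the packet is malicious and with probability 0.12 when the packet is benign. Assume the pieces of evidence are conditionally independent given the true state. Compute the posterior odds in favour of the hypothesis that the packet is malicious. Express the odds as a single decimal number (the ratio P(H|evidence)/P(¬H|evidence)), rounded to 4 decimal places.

Prior odds = 0.032/(1−0.032) = 0.033058. In log-odds, ln(0.033058) = -3.4095.
Add log likelihood ratios: ln(2.7931) + ln(5.0833) = 2.6531.
Posterior log-odds = -0.75638, so posterior odds = exp(-0.75638) = 0.46936.

Posterior odds ≈ 0.4694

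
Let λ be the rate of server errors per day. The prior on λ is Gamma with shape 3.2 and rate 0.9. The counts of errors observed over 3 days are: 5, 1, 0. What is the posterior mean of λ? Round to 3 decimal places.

The Poisson likelihood adds the total count to the shape and the number of exposure periods to the rate. Here ∑xᵢ = 6 and n = 3, so shape 3.2→9.2 and rate 0.9→3.9.
Posterior mean = shape/rate = 9.2/3.9 = 2.359.

Posterior mean ≈ 2.359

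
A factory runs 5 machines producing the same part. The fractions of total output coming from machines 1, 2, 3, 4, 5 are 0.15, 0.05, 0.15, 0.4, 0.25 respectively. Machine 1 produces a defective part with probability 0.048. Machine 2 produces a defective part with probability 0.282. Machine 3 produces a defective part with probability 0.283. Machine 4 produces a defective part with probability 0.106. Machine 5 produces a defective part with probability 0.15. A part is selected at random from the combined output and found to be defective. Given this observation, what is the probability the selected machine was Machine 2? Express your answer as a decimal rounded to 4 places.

Posterior probability ≈ 0.0982

Tabulate prior·likelihood by source: [1] prior 0.15, lik 0.048, product 0.007200; [2] prior 0.05, lik 0.282, product 0.01410; [3] prior 0.15, lik 0.283, product 0.04245; [4] prior 0.4, lik 0.106, product 0.04240; [5] prior 0.25, lik 0.15, product 0.03750.
Normalizing constant = 0.14365; the posterior for Machine 2 is its product over the sum, 0.01410/0.14365 = 0.0982.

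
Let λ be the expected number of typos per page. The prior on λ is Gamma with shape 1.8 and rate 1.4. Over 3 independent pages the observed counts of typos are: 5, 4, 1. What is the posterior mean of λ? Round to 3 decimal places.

Total count ∑xᵢ = 10 over n = 3 pages.
Gamma is conjugate to the Poisson likelihood: posterior is Gamma(shape = 1.8+10 = 11.8, rate = 1.4+3 = 4.4).
E[λ | data] = 11.8/4.4 = 2.682.

Posterior mean ≈ 2.682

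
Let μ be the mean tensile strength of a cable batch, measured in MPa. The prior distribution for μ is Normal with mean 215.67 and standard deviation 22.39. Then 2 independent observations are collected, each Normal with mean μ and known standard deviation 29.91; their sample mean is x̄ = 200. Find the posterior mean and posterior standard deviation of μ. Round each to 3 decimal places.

With known σ, the Normal prior is conjugate. Weight on the data is w = (n/σ²)/(n/σ² + 1/τ₀²) = 0.00223562/(0.00223562+0.00199477) = 0.52847.
Posterior mean = w·x̄ + (1−w)·μ₀ = 0.52847·200 + 0.47153·215.67 = 207.389. Posterior variance = 1/(0.00223562+0.00199477) = 236.385, so SD = 15.375.

Posterior mean ≈ 207.389; posterior SD ≈ 15.375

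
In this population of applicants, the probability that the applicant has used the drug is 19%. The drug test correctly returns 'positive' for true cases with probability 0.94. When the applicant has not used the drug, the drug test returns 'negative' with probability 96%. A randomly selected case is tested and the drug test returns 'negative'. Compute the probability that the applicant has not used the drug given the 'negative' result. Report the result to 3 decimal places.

Write H for 'the applicant has used the drug'. Prior odds H:¬H = 0.19/0.81 = 0.23457. For the 'negative' outcome, the likelihood ratio is 0.06/0.96 = 0.062500.
Posterior odds = 0.23457 × 0.062500 = 0.014660, so P(H|E) = 0.014660/(1+0.014660) = 0.014. Then P(¬H|E) = 1 − 0.014 = 0.986.

P(¬H | E) ≈ 0.986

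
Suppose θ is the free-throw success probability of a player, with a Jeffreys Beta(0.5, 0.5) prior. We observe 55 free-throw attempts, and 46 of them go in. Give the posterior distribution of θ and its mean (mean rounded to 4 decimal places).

The binomial likelihood is conjugate to the Beta prior: with 46 successes and 9 failures, the posterior is Beta(0.5+46, 0.5+9) = Beta(46.5, 9.5).
Posterior mean = α/(α+β) = 46.5/56 = 0.8304.

Posterior: Beta(46.5, 9.5); mean ≈ 0.8304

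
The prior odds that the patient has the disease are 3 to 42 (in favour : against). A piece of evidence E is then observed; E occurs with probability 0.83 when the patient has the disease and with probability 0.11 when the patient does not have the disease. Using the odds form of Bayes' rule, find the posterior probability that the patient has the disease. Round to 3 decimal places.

Posterior probability ≈ 0.350

Prior odds = 3/42 = 0.071429.
Likelihood ratio for E = 0.83/0.11 = 7.5455.
Posterior odds = prior odds × LR = 0.53896.
Posterior probability = odds/(1+odds) = 0.53896/1.5390 = 0.350.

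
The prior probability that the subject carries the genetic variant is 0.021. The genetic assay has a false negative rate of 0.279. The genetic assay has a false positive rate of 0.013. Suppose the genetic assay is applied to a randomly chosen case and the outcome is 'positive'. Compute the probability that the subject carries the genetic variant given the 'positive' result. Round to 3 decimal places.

P(H | E) ≈ 0.543

Write H for 'the subject carries the genetic variant'. Prior odds H:¬H = 0.021/0.979 = 0.021450. For the 'positive' outcome, the likelihood ratio is 0.721/0.013 = 55.462.
Posterior odds = 0.021450 × 55.462 = 1.1897, so P(H|E) = 1.1897/(1+1.1897) = 0.543.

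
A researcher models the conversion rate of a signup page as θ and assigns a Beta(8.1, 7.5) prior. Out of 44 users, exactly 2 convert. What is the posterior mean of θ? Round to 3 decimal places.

Posterior mean ≈ 0.169

The binomial likelihood is conjugate to the Beta prior: with 2 successes and 42 failures, the posterior is Beta(8.1+2, 7.5+42) = Beta(10.1, 49.5).
E[θ | data] = 10.1/(10.1+49.5) = 0.169.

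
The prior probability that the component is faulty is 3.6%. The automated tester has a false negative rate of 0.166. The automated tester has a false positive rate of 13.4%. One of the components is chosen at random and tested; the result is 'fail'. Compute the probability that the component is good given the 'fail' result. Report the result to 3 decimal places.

P(¬H | E) ≈ 0.811

Write H for 'the component is faulty'. Prior odds H:¬H = 0.036/0.964 = 0.037344. For the 'fail' outcome, the likelihood ratio is 0.834/0.134 = 6.2239.
Posterior odds = 0.037344 × 6.2239 = 0.23243, so P(H|E) = 0.23243/(1+0.23243) = 0.189. Then P(¬H|E) = 1 − 0.189 = 0.811.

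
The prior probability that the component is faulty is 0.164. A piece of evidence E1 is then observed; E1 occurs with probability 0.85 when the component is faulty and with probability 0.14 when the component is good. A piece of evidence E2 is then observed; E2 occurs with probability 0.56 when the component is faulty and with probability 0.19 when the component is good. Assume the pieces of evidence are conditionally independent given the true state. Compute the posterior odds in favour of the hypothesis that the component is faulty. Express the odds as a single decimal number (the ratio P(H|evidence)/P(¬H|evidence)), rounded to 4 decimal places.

Prior odds = 0.164/(1−0.164) = 0.19617.
Likelihood ratio for E1 = 0.85/0.14 = 6.0714.
Likelihood ratio for E2 = 0.56/0.19 = 2.9474.
Posterior odds = prior odds × LR₁ × LR₂ = 3.5105.

Posterior odds ≈ 3.5105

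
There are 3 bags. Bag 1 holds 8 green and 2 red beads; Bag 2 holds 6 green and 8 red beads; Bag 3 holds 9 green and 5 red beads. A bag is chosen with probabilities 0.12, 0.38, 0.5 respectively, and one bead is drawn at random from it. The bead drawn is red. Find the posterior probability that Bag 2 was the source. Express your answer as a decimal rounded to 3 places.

Tabulate prior·likelihood by source: [1] prior 0.12, lik 0.2, product 0.02400; [2] prior 0.38, lik 0.5714, product 0.2171; [3] prior 0.5, lik 0.3571, product 0.1786.
Normalizing constant = 0.41971; the posterior for Bag 2 is its product over the sum, 0.2171/0.41971 = 0.517.

Posterior probability ≈ 0.517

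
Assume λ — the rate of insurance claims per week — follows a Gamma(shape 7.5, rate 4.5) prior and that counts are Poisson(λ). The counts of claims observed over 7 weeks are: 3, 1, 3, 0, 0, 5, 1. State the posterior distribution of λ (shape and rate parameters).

The Poisson likelihood adds the total count to the shape and the number of exposure periods to the rate. Here ∑xᵢ = 13 and n = 7, so shape 7.5→20.5 and rate 4.5→11.5.

Posterior: Gamma(shape=20.5, rate=11.5)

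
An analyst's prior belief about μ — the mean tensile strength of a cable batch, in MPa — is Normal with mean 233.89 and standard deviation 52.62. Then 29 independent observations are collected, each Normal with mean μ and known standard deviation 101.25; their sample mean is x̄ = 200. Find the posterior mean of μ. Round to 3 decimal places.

Prior precision 1/τ₀² = 1/52.62² = 0.00036116; data precision n/σ² = 29/101.25² = 0.00282884.
Posterior precision = 0.00036116 + 0.00282884 = 0.00319000.
Posterior mean = (0.00036116·233.89 + 0.00282884·200) / 0.00319000 = 203.837.

Posterior mean ≈ 203.837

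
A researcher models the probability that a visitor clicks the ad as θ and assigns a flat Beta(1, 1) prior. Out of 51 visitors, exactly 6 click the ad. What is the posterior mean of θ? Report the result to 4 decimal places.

Posterior mean ≈ 0.1321

The binomial likelihood is conjugate to the Beta prior: with 6 successes and 45 failures, the posterior is Beta(1+6, 1+45) = Beta(7, 46).
Posterior mean = α/(α+β) = 7/53 = 0.1321.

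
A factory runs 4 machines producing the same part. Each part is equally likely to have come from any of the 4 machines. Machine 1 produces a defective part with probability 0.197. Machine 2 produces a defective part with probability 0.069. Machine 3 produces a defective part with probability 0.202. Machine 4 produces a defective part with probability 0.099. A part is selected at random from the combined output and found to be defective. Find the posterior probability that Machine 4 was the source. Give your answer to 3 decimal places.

Posterior probability ≈ 0.175

Tabulate prior·likelihood by source: [1] prior 0.25, lik 0.197, product 0.04925; [2] prior 0.25, lik 0.069, product 0.01725; [3] prior 0.25, lik 0.202, product 0.05050; [4] prior 0.25, lik 0.099, product 0.02475.
Normalizing constant = 0.14175; the posterior for Machine 4 is its product over the sum, 0.02475/0.14175 = 0.175.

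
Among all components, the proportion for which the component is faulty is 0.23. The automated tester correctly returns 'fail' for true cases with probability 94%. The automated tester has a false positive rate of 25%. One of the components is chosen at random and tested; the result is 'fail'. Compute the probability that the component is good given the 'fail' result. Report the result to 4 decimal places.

P(¬H | E) ≈ 0.4710

Write H for 'the component is faulty'. Prior odds H:¬H = 0.23/0.77 = 0.29870. For the 'fail' outcome, the likelihood ratio is 0.94/0.25 = 3.7600.
Posterior odds = 0.29870 × 3.7600 = 1.1231, so P(H|E) = 1.1231/(1+1.1231) = 0.5290. Then P(¬H|E) = 1 − 0.5290 = 0.4710.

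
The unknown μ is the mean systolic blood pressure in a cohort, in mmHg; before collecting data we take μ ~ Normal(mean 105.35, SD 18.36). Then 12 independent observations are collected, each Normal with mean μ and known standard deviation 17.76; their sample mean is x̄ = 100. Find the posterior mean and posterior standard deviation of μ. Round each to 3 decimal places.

Prior precision 1/τ₀² = 1/18.36² = 0.00296657; data precision n/σ² = 12/17.76² = 0.0380448.
Posterior precision = 0.00296657 + 0.0380448 = 0.0410114, giving posterior SD = 1/√0.0410114 = 4.938.
Posterior mean = (0.00296657·105.35 + 0.0380448·100) / 0.0410114 = 100.387.

Posterior mean ≈ 100.387; posterior SD ≈ 4.938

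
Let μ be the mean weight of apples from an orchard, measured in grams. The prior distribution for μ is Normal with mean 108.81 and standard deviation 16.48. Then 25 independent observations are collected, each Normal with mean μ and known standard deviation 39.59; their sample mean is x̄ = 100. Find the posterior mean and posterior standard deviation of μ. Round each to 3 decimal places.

Posterior mean ≈ 101.652; posterior SD ≈ 7.137

With known σ, the Normal prior is conjugate. Weight on the data is w = (n/σ²)/(n/σ² + 1/τ₀²) = 0.0159503/(0.0159503+0.00368202) = 0.81245.
Posterior mean = w·x̄ + (1−w)·μ₀ = 0.81245·100 + 0.18755·108.81 = 101.652. Posterior variance = 1/(0.0159503+0.00368202) = 50.9364, so SD = 7.137.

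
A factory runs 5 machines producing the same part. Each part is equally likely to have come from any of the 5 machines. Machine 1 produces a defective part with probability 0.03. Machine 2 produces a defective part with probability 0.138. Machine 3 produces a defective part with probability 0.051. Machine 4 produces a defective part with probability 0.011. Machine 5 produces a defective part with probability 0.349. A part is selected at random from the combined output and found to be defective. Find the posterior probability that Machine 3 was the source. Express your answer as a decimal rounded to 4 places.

Posterior probability ≈ 0.0881

P(defective|M1) = 0.03; P(defective|M2) = 0.138; P(defective|M3) = 0.051; P(defective|M4) = 0.011; P(defective|M5) = 0.349.
Prior × likelihood for each source: 0.2·0.03=0.006000, 0.2·0.138=0.02760, 0.2·0.051=0.01020, 0.2·0.011=0.002200, 0.2·0.349=0.06980. Summing gives P(defective) = 0.11580.
P(Machine 3 | defective) = 0.01020 / 0.11580 = 0.0881.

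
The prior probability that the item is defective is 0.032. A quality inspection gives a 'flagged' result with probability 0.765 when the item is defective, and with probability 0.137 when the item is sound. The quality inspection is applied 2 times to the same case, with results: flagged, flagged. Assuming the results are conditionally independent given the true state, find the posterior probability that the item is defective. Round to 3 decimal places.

Let H be the event that the item is defective; start with P(H) = 0.032. P('flagged'|H) = 0.765, P('flagged'|¬H) = 0.137.
Update on result 1 ('flagged'): P(H) ← 0.765·0.0320 / (0.765·0.0320 + 0.137·0.9680) = 0.024480/0.15710 = 0.1558.
Update on result 2 ('flagged'): P(H) ← 0.765·0.1558 / (0.765·0.1558 + 0.137·0.8442) = 0.11921/0.23486 = 0.5076.

Posterior P(H) ≈ 0.508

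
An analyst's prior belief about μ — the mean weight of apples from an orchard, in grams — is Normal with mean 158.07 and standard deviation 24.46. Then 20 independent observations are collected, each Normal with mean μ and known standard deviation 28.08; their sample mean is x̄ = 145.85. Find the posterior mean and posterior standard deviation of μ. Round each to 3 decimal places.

Posterior mean ≈ 146.605; posterior SD ≈ 6.082

With known σ, the Normal prior is conjugate. Weight on the data is w = (n/σ²)/(n/σ² + 1/τ₀²) = 0.0253651/(0.0253651+0.00167143) = 0.93818.
Posterior mean = w·x̄ + (1−w)·μ₀ = 0.93818·145.85 + 0.061821·158.07 = 146.605. Posterior variance = 1/(0.0253651+0.00167143) = 36.9871, so SD = 6.082.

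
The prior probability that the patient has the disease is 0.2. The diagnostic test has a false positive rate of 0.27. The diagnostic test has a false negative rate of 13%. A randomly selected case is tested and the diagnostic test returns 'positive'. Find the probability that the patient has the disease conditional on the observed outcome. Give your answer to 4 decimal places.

P(H | E) ≈ 0.4462

Write H for 'the patient has the disease'. Prior odds H:¬H = 0.2/0.8 = 0.25000. For the 'positive' outcome, the likelihood ratio is 0.87/0.27 = 3.2222.
Posterior odds = 0.25000 × 3.2222 = 0.80556, so P(H|E) = 0.80556/(1+0.80556) = 0.4462.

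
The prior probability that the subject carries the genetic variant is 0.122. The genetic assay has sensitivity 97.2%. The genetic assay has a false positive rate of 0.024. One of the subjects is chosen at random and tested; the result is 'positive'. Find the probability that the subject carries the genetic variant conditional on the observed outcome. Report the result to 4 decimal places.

P(H | E) ≈ 0.8491

Write H for 'the subject carries the genetic variant'. Prior odds H:¬H = 0.122/0.878 = 0.13895. For the 'positive' outcome, the likelihood ratio is 0.972/0.024 = 40.500.
Posterior odds = 0.13895 × 40.500 = 5.6276, so P(H|E) = 5.6276/(1+5.6276) = 0.8491.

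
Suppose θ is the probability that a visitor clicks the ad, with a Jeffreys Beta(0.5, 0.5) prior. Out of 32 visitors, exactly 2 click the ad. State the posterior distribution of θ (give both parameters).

Posterior: Beta(2.5, 30.5)

The binomial likelihood is conjugate to the Beta prior: with 2 successes and 30 failures, the posterior is Beta(0.5+2, 0.5+30) = Beta(2.5, 30.5).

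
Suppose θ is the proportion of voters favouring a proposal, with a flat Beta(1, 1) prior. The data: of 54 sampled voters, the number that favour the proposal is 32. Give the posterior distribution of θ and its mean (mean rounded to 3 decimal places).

The binomial likelihood is conjugate to the Beta prior: with 32 successes and 22 failures, the posterior is Beta(1+32, 1+22) = Beta(33, 23).
E[θ | data] = 33/(33+23) = 0.589.

Posterior: Beta(33, 23); mean ≈ 0.589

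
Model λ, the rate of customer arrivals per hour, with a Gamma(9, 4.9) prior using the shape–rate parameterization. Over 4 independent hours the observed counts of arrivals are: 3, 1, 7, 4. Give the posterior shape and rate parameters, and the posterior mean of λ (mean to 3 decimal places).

Posterior: Gamma(shape=24, rate=8.9); mean ≈ 2.697

Total count ∑xᵢ = 15 over n = 4 hours.
Gamma is conjugate to the Poisson likelihood: posterior is Gamma(shape = 9+15 = 24, rate = 4.9+4 = 8.9).
Posterior mean = shape/rate = 24/8.9 = 2.697.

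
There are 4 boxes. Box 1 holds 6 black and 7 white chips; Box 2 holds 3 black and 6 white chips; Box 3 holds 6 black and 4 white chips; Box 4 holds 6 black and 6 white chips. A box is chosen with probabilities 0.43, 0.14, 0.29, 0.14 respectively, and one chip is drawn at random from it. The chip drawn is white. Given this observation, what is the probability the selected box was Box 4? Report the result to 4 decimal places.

Tabulate prior·likelihood by source: [1] prior 0.43, lik 0.5385, product 0.2315; [2] prior 0.14, lik 0.6667, product 0.09333; [3] prior 0.29, lik 0.4, product 0.1160; [4] prior 0.14, lik 0.5, product 0.07000.
Normalizing constant = 0.51087; the posterior for Box 4 is its product over the sum, 0.07000/0.51087 = 0.1370.

Posterior probability ≈ 0.1370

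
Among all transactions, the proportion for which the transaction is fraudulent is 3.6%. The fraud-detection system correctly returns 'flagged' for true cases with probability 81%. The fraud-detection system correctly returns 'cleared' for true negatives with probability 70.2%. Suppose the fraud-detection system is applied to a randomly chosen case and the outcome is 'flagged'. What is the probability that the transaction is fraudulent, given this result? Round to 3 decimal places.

P(H | E) ≈ 0.092

Write H for 'the transaction is fraudulent'. Prior odds H:¬H = 0.036/0.964 = 0.037344. For the 'flagged' outcome, the likelihood ratio is 0.81/0.298 = 2.7181.
Posterior odds = 0.037344 × 2.7181 = 0.10151, so P(H|E) = 0.10151/(1+0.10151) = 0.092.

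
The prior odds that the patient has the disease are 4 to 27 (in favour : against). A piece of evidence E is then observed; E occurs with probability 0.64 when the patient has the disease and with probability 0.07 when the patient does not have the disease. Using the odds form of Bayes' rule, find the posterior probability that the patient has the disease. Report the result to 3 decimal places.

Prior odds = 4/27 = 0.14815.
Likelihood ratio for E = 0.64/0.07 = 9.1429.
Posterior odds = prior odds × LR = 1.3545.
Posterior probability = odds/(1+odds) = 1.3545/2.3545 = 0.575.

Posterior probability ≈ 0.575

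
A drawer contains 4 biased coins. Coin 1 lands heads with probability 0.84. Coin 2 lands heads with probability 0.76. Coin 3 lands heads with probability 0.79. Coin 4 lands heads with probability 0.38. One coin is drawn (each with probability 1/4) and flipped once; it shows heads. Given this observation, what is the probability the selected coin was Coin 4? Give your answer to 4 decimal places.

Tabulate prior·likelihood by source: [1] prior 0.25, lik 0.84, product 0.2100; [2] prior 0.25, lik 0.76, product 0.1900; [3] prior 0.25, lik 0.79, product 0.1975; [4] prior 0.25, lik 0.38, product 0.09500.
Normalizing constant = 0.69250; the posterior for Coin 4 is its product over the sum, 0.09500/0.69250 = 0.1372.

Posterior probability ≈ 0.1372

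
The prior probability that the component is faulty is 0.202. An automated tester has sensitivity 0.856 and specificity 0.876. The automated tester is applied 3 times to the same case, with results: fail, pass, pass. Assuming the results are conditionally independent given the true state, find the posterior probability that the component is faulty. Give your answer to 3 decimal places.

Let H be the event that the component is faulty; start with P(H) = 0.202. P('fail'|H) = 0.856, P('fail'|¬H) = 0.124.
Update on result 1 ('fail'): P(H) ← 0.856·0.2020 / (0.856·0.2020 + 0.124·0.7980) = 0.17291/0.27186 = 0.6360.
Update on result 2 ('pass'): P(H) ← 0.144·0.6360 / (0.144·0.6360 + 0.876·0.3640) = 0.091587/0.41043 = 0.2231.
Update on result 3 ('pass'): P(H) ← 0.144·0.2231 / (0.144·0.2231 + 0.876·0.7769) = 0.032134/0.71265 = 0.0451.

Posterior P(H) ≈ 0.045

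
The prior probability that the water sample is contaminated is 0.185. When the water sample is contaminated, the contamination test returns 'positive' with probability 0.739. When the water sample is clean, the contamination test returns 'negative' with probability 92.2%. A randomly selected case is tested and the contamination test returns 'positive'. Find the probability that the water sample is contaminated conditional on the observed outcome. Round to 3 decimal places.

Write H for 'the water sample is contaminated'. Prior odds H:¬H = 0.185/0.815 = 0.22699. For the 'positive' outcome, the likelihood ratio is 0.739/0.078 = 9.4744.
Posterior odds = 0.22699 × 9.4744 = 2.1506, so P(H|E) = 2.1506/(1+2.1506) = 0.683.

P(H | E) ≈ 0.683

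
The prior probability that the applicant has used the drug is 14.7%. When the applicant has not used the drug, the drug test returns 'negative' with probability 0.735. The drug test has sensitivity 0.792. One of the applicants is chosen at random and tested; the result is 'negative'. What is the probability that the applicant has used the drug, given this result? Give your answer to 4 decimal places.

P(H | E) ≈ 0.0465

Let H be the event that the applicant has used the drug. P(H) = 0.147, so P(¬H) = 0.853. With E the 'negative' result, P(E|H) = 0.208 and P(E|¬H) = 0.735.
P(E) = 0.208·0.147 + 0.735·0.853 = 0.030576 + 0.62695 = 0.65753.
By Bayes' theorem, P(H|E) = 0.030576 / 0.65753 = 0.0465.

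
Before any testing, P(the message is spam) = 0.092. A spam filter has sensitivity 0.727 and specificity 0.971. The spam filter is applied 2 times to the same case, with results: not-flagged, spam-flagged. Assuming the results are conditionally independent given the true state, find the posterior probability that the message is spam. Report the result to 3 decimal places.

Posterior P(H) ≈ 0.417

Let H be the event that the message is spam; start with P(H) = 0.092. P('spam-flagged'|H) = 0.727, P('spam-flagged'|¬H) = 0.029.
Update on result 1 ('not-flagged'): P(H) ← 0.273·0.0920 / (0.273·0.0920 + 0.971·0.9080) = 0.025116/0.90678 = 0.0277.
Update on result 2 ('spam-flagged'): P(H) ← 0.727·0.0277 / (0.727·0.0277 + 0.029·0.9723) = 0.020136/0.048333 = 0.4166.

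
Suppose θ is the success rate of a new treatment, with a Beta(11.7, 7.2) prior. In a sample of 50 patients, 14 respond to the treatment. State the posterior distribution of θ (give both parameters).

Posterior: Beta(25.7, 43.2)

Observing 14 successes and 36 failures updates Beta(11.7, 7.2) by adding the success and failure counts to the two shape parameters: α = 11.7+14 = 25.7, β = 7.2+36 = 43.2.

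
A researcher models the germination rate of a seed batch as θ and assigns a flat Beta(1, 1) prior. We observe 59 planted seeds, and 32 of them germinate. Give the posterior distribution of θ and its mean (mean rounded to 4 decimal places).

Posterior: Beta(33, 28); mean ≈ 0.5410

Observing 32 successes and 27 failures updates Beta(1, 1) by adding the success and failure counts to the two shape parameters: α = 1+32 = 33, β = 1+27 = 28.
E[θ | data] = 33/(33+28) = 0.5410.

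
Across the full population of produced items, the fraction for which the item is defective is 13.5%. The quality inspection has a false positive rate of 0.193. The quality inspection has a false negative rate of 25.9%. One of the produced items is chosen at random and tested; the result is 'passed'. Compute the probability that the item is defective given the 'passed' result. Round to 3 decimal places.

Let H be the event that the item is defective. P(H) = 0.135, so P(¬H) = 0.865. With E the 'passed' result, P(E|H) = 0.259 and P(E|¬H) = 0.807.
P(E) = 0.259·0.135 + 0.807·0.865 = 0.034965 + 0.69806 = 0.73302.
By Bayes' theorem, P(H|E) = 0.034965 / 0.73302 = 0.048.

P(H | E) ≈ 0.048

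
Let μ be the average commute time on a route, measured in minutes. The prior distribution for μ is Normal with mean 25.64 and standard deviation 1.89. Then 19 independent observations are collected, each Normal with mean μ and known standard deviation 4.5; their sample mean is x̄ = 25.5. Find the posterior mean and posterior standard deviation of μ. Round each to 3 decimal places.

Posterior mean ≈ 25.532; posterior SD ≈ 0.906

With known σ, the Normal prior is conjugate. Weight on the data is w = (n/σ²)/(n/σ² + 1/τ₀²) = 0.938272/(0.938272+0.279947) = 0.77020.
Posterior mean = w·x̄ + (1−w)·μ₀ = 0.77020·25.5 + 0.22980·25.64 = 25.532. Posterior variance = 1/(0.938272+0.279947) = 0.820870, so SD = 0.906.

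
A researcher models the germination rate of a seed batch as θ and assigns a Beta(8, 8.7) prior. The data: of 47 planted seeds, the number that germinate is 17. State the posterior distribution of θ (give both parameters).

Posterior: Beta(25, 38.7)

The binomial likelihood is conjugate to the Beta prior: with 17 successes and 30 failures, the posterior is Beta(8+17, 8.7+30) = Beta(25, 38.7).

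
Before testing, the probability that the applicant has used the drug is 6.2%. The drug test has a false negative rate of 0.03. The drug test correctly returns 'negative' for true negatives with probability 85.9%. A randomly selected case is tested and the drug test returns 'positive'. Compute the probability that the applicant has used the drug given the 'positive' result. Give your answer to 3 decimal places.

Write H for 'the applicant has used the drug'. Prior odds H:¬H = 0.062/0.938 = 0.066098. For the 'positive' outcome, the likelihood ratio is 0.97/0.141 = 6.8794.
Posterior odds = 0.066098 × 6.8794 = 0.45472, so P(H|E) = 0.45472/(1+0.45472) = 0.313.

P(H | E) ≈ 0.313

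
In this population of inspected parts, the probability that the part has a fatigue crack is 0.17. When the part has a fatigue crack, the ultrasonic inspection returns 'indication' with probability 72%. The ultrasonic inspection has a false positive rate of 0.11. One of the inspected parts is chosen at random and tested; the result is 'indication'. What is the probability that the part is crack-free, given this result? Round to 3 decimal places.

Write H for 'the part has a fatigue crack'. Prior odds H:¬H = 0.17/0.83 = 0.20482. For the 'indication' outcome, the likelihood ratio is 0.72/0.11 = 6.5455.
Posterior odds = 0.20482 × 6.5455 = 1.3406, so P(H|E) = 1.3406/(1+1.3406) = 0.573. Then P(¬H|E) = 1 − 0.573 = 0.427.

P(¬H | E) ≈ 0.427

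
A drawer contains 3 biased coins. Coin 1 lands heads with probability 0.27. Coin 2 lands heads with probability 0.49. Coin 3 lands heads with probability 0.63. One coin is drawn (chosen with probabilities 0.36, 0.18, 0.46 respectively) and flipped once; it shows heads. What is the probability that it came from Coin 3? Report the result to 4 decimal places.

P(heads|C1) = 0.27; P(heads|C2) = 0.49; P(heads|C3) = 0.63.
Prior × likelihood for each source: 0.36·0.27=0.09720, 0.18·0.49=0.08820, 0.46·0.63=0.2898. Summing gives P(heads) = 0.47520.
P(Coin 3 | heads) = 0.2898 / 0.47520 = 0.6098.

Posterior probability ≈ 0.6098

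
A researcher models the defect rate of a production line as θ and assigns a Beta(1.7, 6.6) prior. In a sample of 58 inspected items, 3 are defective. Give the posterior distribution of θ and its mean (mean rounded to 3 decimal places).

Posterior: Beta(4.7, 61.6); mean ≈ 0.071

The binomial likelihood is conjugate to the Beta prior: with 3 successes and 55 failures, the posterior is Beta(1.7+3, 6.6+55) = Beta(4.7, 61.6).
Posterior mean = α/(α+β) = 4.7/66.3 = 0.071.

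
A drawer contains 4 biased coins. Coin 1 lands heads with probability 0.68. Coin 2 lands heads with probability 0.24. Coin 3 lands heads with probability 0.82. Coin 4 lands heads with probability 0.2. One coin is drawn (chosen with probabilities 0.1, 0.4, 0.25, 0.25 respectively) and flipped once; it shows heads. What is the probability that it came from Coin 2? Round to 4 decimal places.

Posterior probability ≈ 0.2291

P(heads|C1) = 0.68; P(heads|C2) = 0.24; P(heads|C3) = 0.82; P(heads|C4) = 0.2.
Prior × likelihood for each source: 0.1·0.68=0.06800, 0.4·0.24=0.09600, 0.25·0.82=0.2050, 0.25·0.2=0.05000. Summing gives P(heads) = 0.41900.
P(Coin 2 | heads) = 0.09600 / 0.41900 = 0.2291.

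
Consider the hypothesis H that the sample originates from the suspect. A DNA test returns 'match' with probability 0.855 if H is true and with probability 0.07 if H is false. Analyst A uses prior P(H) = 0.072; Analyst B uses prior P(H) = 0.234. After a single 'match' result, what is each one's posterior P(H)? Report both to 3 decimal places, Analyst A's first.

Analyst A: 0.487; Analyst B: 0.789

P('+'|H) = 0.855, P('+'|¬H) = 0.07.
Analyst A: numerator 0.855·0.072 = 0.061560; evidence = 0.061560+0.07·0.928 = 0.12652; posterior = 0.487.
Analyst B: numerator 0.855·0.234 = 0.20007; evidence = 0.20007+0.07·0.766 = 0.25369; posterior = 0.789.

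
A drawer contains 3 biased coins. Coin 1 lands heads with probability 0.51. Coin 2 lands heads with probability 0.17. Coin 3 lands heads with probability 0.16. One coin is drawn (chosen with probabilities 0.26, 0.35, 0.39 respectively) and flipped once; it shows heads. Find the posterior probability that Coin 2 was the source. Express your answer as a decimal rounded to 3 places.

P(heads|C1) = 0.51; P(heads|C2) = 0.17; P(heads|C3) = 0.16.
Prior × likelihood for each source: 0.26·0.51=0.1326, 0.35·0.17=0.05950, 0.39·0.16=0.06240. Summing gives P(heads) = 0.25450.
P(Coin 2 | heads) = 0.05950 / 0.25450 = 0.234.

Posterior probability ≈ 0.234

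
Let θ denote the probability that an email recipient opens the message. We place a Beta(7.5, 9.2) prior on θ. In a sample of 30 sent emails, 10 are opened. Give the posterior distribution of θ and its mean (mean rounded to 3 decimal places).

Posterior: Beta(17.5, 29.2); mean ≈ 0.375

The binomial likelihood is conjugate to the Beta prior: with 10 successes and 20 failures, the posterior is Beta(7.5+10, 9.2+20) = Beta(17.5, 29.2).
Posterior mean = α/(α+β) = 17.5/46.7 = 0.375.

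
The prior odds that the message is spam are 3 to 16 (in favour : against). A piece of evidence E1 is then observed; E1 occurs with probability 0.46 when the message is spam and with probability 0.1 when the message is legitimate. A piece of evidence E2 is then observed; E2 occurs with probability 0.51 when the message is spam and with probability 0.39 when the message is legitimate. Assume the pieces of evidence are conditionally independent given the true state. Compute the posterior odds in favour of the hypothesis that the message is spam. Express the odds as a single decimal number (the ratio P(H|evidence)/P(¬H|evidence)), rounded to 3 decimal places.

Prior odds = 3/16 = 0.18750.
Likelihood ratio for E1 = 0.46/0.1 = 4.6000.
Likelihood ratio for E2 = 0.51/0.39 = 1.3077.
Posterior odds = prior odds × LR₁ × LR₂ = 1.1279.

Posterior odds ≈ 1.128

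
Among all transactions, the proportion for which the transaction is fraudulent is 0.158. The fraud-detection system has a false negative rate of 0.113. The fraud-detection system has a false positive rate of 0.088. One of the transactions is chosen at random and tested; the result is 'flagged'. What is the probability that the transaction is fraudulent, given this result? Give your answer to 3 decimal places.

P(H | E) ≈ 0.654

Let H be the event that the transaction is fraudulent. P(H) = 0.158, so P(¬H) = 0.842. With E the 'flagged' result, P(E|H) = 0.887 and P(E|¬H) = 0.088.
P(E) = 0.887·0.158 + 0.088·0.842 = 0.14015 + 0.074096 = 0.21424.
By Bayes' theorem, P(H|E) = 0.14015 / 0.21424 = 0.654.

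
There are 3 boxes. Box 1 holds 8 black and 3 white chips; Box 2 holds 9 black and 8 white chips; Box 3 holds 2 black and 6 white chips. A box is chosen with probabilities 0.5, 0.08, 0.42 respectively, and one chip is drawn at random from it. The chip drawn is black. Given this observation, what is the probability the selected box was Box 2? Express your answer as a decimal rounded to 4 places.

Posterior probability ≈ 0.0829

P(black|Box 1) = 0.7273; P(black|Box 2) = 0.5294; P(black|Box 3) = 0.25.
Prior × likelihood for each source: 0.5·0.7273=0.3636, 0.08·0.5294=0.04235, 0.42·0.25=0.1050. Summing gives P(black) = 0.51099.
P(Box 2 | black) = 0.04235 / 0.51099 = 0.0829.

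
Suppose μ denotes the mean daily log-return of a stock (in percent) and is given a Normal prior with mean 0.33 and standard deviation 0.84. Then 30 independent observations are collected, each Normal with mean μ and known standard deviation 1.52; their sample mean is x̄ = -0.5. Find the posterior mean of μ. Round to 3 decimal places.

Posterior mean ≈ -0.418

With known σ, the Normal prior is conjugate. Weight on the data is w = (n/σ²)/(n/σ² + 1/τ₀²) = 12.9848/(12.9848+1.41723) = 0.90159.
Posterior mean = w·x̄ + (1−w)·μ₀ = 0.90159·-0.5 + 0.098405·0.33 = -0.418.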